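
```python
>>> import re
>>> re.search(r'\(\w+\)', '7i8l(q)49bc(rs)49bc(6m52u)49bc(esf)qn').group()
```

'(q)'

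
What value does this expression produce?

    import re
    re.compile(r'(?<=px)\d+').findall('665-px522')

Because the assertion is zero-width, the text it checks is not consumed and won't appear in the result.
Walking the string: at [6:9] → '522'.
No capturing groups, so `findall` returns the 1 full match string.

['522']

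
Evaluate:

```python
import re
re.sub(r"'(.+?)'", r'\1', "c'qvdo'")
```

'cqvdo'

Matches: at [1:7] → "'qvdo'".
`\1` in the replacement pulls in group 1's text for each match.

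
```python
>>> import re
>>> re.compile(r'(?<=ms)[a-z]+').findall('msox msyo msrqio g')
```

The `(?=…)`/`(?<=…)` assertion just peeks at neighbouring text; it doesn't advance the match position.
With no groups in the pattern, `findall` gives back each whole match — 3 here.

['ox', 'yo', 'rqio']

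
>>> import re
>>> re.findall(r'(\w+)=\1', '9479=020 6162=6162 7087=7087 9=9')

The backreference `\1` re-matches whatever the first group consumed, character for character.
Because there's exactly one group, `findall` drops the full match and keeps group 1 from each hit.

['6162', '7087', '9']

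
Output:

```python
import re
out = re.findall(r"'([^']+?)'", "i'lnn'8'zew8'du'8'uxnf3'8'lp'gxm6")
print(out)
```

['lnn', 'zew8', '8', '8']

Because there's exactly one group, `findall` drops the full match and keeps group 1 from each hit.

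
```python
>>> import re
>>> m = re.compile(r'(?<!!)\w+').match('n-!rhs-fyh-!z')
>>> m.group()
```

'n'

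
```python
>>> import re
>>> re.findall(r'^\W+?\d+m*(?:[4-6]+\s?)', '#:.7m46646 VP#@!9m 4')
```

['#:.7m46646 ']

Pattern: anchored at the start of the string; then one or more of a non-word character (lazy); then one or more of a digit, then zero or more of the literal 'm'; then one or more of a character in [4-6], then optionally whitespace (non-capturing group).
With no groups in the pattern, `findall` gives back each whole match — 1 here.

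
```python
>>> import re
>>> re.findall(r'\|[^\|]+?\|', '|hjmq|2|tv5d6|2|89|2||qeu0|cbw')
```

`findall` yields the raw match text (4 of them) because the pattern has no groups.

['|hjmq|', '|tv5d6|', '|89|', '|qeu0|']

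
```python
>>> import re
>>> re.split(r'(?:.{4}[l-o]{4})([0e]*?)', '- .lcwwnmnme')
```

['- .', '', 'e']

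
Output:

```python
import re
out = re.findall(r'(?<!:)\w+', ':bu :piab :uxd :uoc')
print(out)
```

['u', 'iab', 'xd', 'oc']

`(?!…)`/`(?<!…)` only lets a position through if the neighbouring text does NOT match; no characters are consumed.
Matches: at [2:3] → 'u'; at [6:9] → 'iab'; at [12:14] → 'xd'; at [17:19] → 'oc'.
Since nothing is captured, `findall` lists the 4 matched substrings directly.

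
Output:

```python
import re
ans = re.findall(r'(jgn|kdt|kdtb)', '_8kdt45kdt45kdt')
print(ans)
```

Matches: at [2:5] match 'kdt', group 1 = 'kdt'; at [7:10] match 'kdt', group 1 = 'kdt'; at [12:15] match 'kdt', group 1 = 'kdt'.
`findall` collects group 1 from each match (3 total).

['kdt', 'kdt', 'kdt']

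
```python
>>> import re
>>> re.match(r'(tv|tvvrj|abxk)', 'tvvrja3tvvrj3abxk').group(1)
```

'tv'

`|` is ordered: at each position the engine commits to the first alternative that works.
`match` is anchored at position 0; if the pattern doesn't fit there, it returns None.
The match spans [0:2] → 'tv'.
Captured: group 1 = 'tv'.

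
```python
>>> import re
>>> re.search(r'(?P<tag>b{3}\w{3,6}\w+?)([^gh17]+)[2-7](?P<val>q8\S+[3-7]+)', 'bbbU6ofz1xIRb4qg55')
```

Pattern: exactly 3 of the literal 'b', then 3 to 6 of a word character, then one or more of a word character (lazy) (captured as 'tag'); then one or more of any character except [gh17] (captured); then a character in [2-7]; then the literal 'q8', then one or more of a non-whitespace character, then one or more of a character in [3-7] (captured as 'val').
Here no position works, so the call returns None.

None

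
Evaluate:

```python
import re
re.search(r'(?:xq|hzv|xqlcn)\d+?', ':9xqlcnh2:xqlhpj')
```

Here the pattern never matches, so the call returns None.

None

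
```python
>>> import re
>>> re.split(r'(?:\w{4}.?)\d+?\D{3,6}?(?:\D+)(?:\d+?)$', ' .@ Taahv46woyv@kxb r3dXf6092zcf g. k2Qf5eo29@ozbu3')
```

The pattern matches exactly 4 of a word character, then optionally any character (non-capturing group); then one or more of a digit (lazy), then 3 to 6 of a non-digit (lazy); then one or more of a non-digit (non-capturing group); then one or more of a digit (lazy) (non-capturing group); then anchored at the end.
The string is cut at each match, leaving 2 pieces.

[' .@ Taahv46woyv@kxb r3dXf6092zcf g. k2', '']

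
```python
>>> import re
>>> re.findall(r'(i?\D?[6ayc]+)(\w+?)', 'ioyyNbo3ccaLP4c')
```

[('ioyy', 'N'), ('cca', 'L')]

The pattern matches optionally the literal 'i', then optionally a non-digit, then one or more of one of [6ayc] (captured); then one or more of a word character (lazy) (captured).
`findall` packs the 2 group values into a tuple for every match.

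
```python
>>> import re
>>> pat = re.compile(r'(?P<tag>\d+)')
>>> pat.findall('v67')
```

This matches one or more of a digit (captured as 'tag').
Walking the string: at [1:3] match '67', group 1 = '67'.
`findall` collects group 1 from the one match (1 total).

['67']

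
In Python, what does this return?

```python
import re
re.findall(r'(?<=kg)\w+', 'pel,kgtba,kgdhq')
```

The lookaround is zero-width — it requires the adjacent text to match without consuming it, so the asserted text isn't part of the match.
With no groups in the pattern, `findall` gives back each whole match — 2 here.

['tba', 'dhq']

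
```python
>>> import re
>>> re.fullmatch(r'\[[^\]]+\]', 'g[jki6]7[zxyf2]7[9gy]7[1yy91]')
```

None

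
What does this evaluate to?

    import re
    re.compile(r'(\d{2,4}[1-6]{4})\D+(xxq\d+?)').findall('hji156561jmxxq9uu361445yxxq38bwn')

[('156561', 'xxq9'), ('361445', 'xxq3')]

Pattern: 2 to 4 of a digit, then exactly 4 of a character in [1-6] (captured); then one or more of a non-digit; then the literal 'xxq', then one or more of a digit (lazy) (captured).
Lazy quantifiers expand one character at a time until the remainder of the pattern can match.
Matches: at [3:15] match '156561jmxxq9', groups = ('156561', 'xxq9'); at [17:28] match '361445yxxq3', groups = ('361445', 'xxq3').
2 groups means each result is a tuple of 2 captured strings — 2 here.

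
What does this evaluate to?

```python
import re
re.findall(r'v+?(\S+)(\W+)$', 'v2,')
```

[('2', ',')]

With 2 capturing groups, `findall` returns a 2-tuple per match.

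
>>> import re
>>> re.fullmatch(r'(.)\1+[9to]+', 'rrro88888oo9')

`re.fullmatch` is like wrapping the pattern in `^…$` (in single-line mode).
Here the string isn't matched end-to-end, so the call returns None.

None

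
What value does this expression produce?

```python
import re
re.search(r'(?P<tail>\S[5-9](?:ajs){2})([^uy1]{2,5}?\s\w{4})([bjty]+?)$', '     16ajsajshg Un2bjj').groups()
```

The match spans [5:22] → '16ajsajshg Un2bjj'.
Captured: group 1 = '16ajsajs', group 2 = 'hg Un2b', group 3 = 'jj'.

('16ajsajs', 'hg Un2b', 'jj')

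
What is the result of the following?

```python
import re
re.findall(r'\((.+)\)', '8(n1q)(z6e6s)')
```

Scanning left to right: at [1:13] match '(n1q)(z6e6s)', group 1 = 'n1q)(z6e6s'.
One capturing group, so `findall` returns just the captured substring from the one match — 1 in all.

['n1q)(z6e6s']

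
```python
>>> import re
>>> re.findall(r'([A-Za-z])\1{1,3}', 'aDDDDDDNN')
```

After group 1 captures some text, `\1` only succeeds where that same text appears again.
With a single group, `findall` returns only what that group captured — 3 items.

['D', 'D', 'N']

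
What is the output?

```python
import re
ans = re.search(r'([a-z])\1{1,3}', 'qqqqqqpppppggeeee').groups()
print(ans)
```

('q',)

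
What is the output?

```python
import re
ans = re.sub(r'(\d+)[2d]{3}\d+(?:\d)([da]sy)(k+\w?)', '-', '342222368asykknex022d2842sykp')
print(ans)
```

-ex022d2842sykp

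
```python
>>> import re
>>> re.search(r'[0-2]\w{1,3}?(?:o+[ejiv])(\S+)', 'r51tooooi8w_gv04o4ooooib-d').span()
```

The match spans [2:26] → '1tooooi8w_gv04o4ooooib-d'.

(2, 26)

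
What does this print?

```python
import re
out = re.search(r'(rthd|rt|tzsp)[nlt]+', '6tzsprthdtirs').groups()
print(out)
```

('rthd',)

`search` walks the string left to right and returns the first match it finds.
The match spans [5:10] → 'rthdt'.
Captured: group 1 = 'rthd'.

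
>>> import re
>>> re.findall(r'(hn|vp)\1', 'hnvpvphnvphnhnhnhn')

`\1` has to match the exact text group 1 already captured.
Matches: at [2:6] match 'vpvp', group 1 = 'vp'; at [10:14] match 'hnhn', group 1 = 'hn'; at [14:18] match 'hnhn', group 1 = 'hn'.
One capturing group, so `findall` returns just the captured substring from each match — 3 in all.

['vp', 'hn', 'hn']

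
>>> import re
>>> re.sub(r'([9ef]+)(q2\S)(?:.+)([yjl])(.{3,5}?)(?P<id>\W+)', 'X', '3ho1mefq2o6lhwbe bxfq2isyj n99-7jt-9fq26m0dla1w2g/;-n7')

'3ho1mXn7'

This matches one or more of one of [9ef] (captured); then the literal 'q2', then a non-whitespace character (captured); then one or more of any character (non-capturing group); then one of [yjl] (captured); then 3 to 5 of any character (lazy) (captured); then one or more of a non-word character (captured as 'id').
Matches: at [5:52] → 'efq2o6lhwbe bxfq2isyj n99-7jt-9fq26m0dla1w2g/;-'.
`sub` substitutes 'X' at each match site.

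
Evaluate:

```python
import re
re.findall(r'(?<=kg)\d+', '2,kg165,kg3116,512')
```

Because the assertion is zero-width, the text it checks is not consumed and won't appear in the result.
With no groups in the pattern, `findall` gives back each whole match — 2 here.

['165', '3116']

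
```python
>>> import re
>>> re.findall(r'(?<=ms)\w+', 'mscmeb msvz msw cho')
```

Because the assertion is zero-width, the text it checks is not consumed and won't appear in the result.
Matches: at [2:6] → 'cmeb'; at [9:11] → 'vz'; at [14:15] → 'w'.
Since nothing is captured, `findall` lists the 3 matched substrings directly.

['cmeb', 'vz', 'w']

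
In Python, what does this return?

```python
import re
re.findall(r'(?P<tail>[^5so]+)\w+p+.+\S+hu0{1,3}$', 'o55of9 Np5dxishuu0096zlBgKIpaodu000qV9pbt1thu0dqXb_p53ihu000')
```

['f9 Np']

This matches one or more of any character except [5so] (captured as 'tail'); then one or more of a word character, then one or more of the literal 'p', then one or more of any character; then one or more of a non-whitespace character, then the literal 'hu', then 1 to 3 of a literal '0'; then anchored at the end.
Matches: at [4:60] match 'f9 Np5dxishuu0096zlBgKIpaodu000qV9pbt1thu0dqXb_p53ihu000', group 1 = 'f9 Np'.
With a single group, `findall` returns only what that group captured — 1 item.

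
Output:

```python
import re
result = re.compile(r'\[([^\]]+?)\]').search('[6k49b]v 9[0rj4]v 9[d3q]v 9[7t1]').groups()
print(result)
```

`search` walks the string left to right and returns the first match it finds.
The match spans [0:7] → '[6k49b]'.
Captured: group 1 = '6k49b'.

('6k49b',)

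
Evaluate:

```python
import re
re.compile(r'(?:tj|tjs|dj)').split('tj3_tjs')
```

['', '3_', 's']

Alternation tries branches left to right and keeps the first one that lets the overall match succeed at that position.
Matches to split on: at [0:2] → 'tj'; at [4:6] → 'tj'.
`split` removes every match and returns the 3 fragments in between.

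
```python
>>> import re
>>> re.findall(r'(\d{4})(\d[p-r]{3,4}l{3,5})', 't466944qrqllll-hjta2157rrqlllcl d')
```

The pattern matches exactly 4 of a digit (captured); then a digit, then 3 to 4 of a character in [p-r], then 3 to 5 of a literal 'l' (captured).
Walking the string: at [2:14] match '66944qrqllll', groups = ('6694', '4qrqllll').
2 groups means the one result is a tuple of 2 captured strings — 1 here.

[('6694', '4qrqllll')]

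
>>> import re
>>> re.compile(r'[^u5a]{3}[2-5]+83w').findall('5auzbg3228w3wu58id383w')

['8id383w']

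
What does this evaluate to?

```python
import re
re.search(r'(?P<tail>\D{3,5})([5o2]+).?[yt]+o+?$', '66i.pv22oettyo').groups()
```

('i.pv', '22o')

Pattern: 3 to 5 of a non-digit (captured as 'tail'); then one or more of one of [5o2] (captured); then optionally any character, then one or more of one of [yt], then one or more of a literal 'o' (lazy); then anchored at the end.
`search` walks the string left to right and returns the first match it finds.
The match spans [2:14] → 'i.pv22oettyo'.
Captured: group 1 = 'i.pv', group 2 = '22o'.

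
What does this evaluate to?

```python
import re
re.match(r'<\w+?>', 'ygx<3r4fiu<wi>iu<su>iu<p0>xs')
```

None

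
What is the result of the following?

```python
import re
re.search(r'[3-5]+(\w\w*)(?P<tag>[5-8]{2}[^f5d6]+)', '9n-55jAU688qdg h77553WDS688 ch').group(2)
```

'88q'

The match spans [3:12] → '55jAU688q'.
Captured: group 1 = 'jAU6', group 2 = '88q'.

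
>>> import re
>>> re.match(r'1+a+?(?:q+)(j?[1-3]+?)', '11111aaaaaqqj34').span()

(0, 14)

With `match`, the pattern is implicitly anchored at the beginning.
The match spans [0:14] → '11111aaaaaqqj3'.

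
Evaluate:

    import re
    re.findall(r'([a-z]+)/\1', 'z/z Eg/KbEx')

['z']

`\1` has to match the exact text group 1 already captured.
Matches: at [0:3] match 'z/z', group 1 = 'z'.
Because there's exactly one group, `findall` drops the full match and keeps group 1 from the one hit.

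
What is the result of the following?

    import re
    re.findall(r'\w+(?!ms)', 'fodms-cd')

['fodms', 'cd']

`(?!…)`/`(?<!…)` only lets a position through if the neighbouring text does NOT match; no characters are consumed.
No capturing groups, so `findall` returns the 2 full match strings.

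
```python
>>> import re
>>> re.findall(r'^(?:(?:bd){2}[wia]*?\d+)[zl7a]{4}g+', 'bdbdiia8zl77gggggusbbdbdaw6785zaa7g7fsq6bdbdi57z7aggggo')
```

['bdbdiia8zl77ggggg']

Since nothing is captured, `findall` lists the 1 matched substring directly.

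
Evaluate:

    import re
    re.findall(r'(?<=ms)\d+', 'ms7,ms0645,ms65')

['7', '0645', '65']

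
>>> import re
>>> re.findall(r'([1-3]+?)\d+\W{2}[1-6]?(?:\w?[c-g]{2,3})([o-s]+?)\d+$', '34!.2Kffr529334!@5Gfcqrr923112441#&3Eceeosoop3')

[('2', 'osoop')]

Pattern: one or more of a character in [1-3] (lazy) (captured); then one or more of a digit, then exactly 2 of a non-word character, then optionally a character in [1-6]; then optionally a word character, then 2 to 3 of a character in [c-g] (non-capturing group); then one or more of a character in [o-s] (lazy) (captured); then one or more of a digit; then anchored at the end.
A non-greedy quantifier consumes as few characters as it can — just enough that the remainder of the pattern still matches from where it stops; whatever follows it matches normally.
Matches: at [25:46] match '23112441#&3Eceeosoop3', groups = ('2', 'osoop').
With 2 capturing groups, `findall` returns a 2-tuple per match.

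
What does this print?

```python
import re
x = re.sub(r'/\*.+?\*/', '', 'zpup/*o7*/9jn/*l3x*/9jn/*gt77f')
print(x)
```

zpup9jn9jn/*gt77f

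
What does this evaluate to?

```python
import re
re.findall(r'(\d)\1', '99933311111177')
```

['9', '3', '1', '1', '1', '7']

After group 1 captures some text, `\1` only succeeds where that same text appears again.
Walking the string: at [0:2] match '99', group 1 = '9'; at [3:5] match '33', group 1 = '3'; at [6:8] match '11', group 1 = '1'; at [8:10] match '11', group 1 = '1'; at [10:12] match '11', group 1 = '1'; ….
Because there's exactly one group, `findall` drops the full match and keeps group 1 from each hit.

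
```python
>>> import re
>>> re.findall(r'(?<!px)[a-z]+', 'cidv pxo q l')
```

['cidv', 'pxo', 'q', 'l']

The negative lookahead/lookbehind blocks any match where the forbidden context is present.
Scanning left to right: at [0:4] → 'cidv'; at [5:8] → 'pxo'; at [9:10] → 'q'; at [11:12] → 'l'.
Since nothing is captured, `findall` lists the 4 matched substrings directly.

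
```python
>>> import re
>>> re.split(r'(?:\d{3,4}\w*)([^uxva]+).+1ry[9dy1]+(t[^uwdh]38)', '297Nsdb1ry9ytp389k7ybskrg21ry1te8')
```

Pattern: 3 to 4 of a digit, then zero or more of a word character (non-capturing group); then one or more of any character except [uxva] (captured); then one or more of any character, then the literal '1ry', then one or more of one of [9dy1]; then a literal 't', then any character except [uwdh], then the literal '38' (captured).
Matches to split on: at [0:16] → '297Nsdb1ry9ytp38'.
`re.split` interleaves the captured-group text with the surrounding fragments.

['', 'd', 'tp38', '9k7ybskrg21ry1te8']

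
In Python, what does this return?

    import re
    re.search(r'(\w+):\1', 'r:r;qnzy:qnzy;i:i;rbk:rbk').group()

'r:r'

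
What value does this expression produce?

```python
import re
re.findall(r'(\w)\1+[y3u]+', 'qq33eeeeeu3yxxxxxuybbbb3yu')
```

['q', 'e', 'x', 'b']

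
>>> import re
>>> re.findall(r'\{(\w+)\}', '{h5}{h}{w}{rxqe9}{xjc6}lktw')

['h5', 'h', 'w', 'rxqe9', 'xjc6']

Walking the string: at [0:4] match '{h5}', group 1 = 'h5'; at [4:7] match '{h}', group 1 = 'h'; at [7:10] match '{w}', group 1 = 'w'; at [10:17] match '{rxqe9}', group 1 = 'rxqe9'; at [17:23] match '{xjc6}', group 1 = 'xjc6'.
Because there's exactly one group, `findall` drops the full match and keeps group 1 from each hit.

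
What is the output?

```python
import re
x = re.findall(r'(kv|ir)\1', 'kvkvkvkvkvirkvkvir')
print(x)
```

The backreference `\1` re-matches whatever the first group consumed, character for character.
Scanning left to right: at [0:4] match 'kvkv', group 1 = 'kv'; at [4:8] match 'kvkv', group 1 = 'kv'; at [12:16] match 'kvkv', group 1 = 'kv'.
One capturing group, so `findall` returns just the captured substring from each match — 3 in all.

['kv', 'kv', 'kv']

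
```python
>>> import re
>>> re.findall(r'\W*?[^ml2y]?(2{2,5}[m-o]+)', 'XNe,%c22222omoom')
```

['22222omoom']

Pattern: zero or more of a non-word character (lazy), then optionally any character except [ml2y]; then 2 to 5 of a literal '2', then one or more of a character in [m-o] (captured).
Matches: at [3:16] match ',%c22222omoom', group 1 = '22222omoom'.
`findall` collects group 1 from the one match (1 total).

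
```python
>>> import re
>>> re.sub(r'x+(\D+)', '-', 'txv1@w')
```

Pattern: one or more of a literal 'x'; then one or more of a non-digit (captured).
Each match is replaced by '-'.

't-1@w'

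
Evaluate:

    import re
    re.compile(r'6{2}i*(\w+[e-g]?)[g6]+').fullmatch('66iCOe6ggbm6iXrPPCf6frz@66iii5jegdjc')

None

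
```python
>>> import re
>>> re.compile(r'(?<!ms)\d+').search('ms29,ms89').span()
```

The negative lookahead/lookbehind blocks any match where the forbidden context is present.
Unlike `match`, `search` isn't anchored — it looks for the pattern anywhere in the string.
The match spans [3:4] → '9'.

(3, 4)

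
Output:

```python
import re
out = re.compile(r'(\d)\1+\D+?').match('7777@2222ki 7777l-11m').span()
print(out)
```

`\1` is not a pattern — it's the concrete string captured by group 1, re-applied verbatim.
With `match`, the pattern is implicitly anchored at the beginning.
The match spans [0:5] → '7777@'.
Captured: group 1 = '7'.

(0, 5)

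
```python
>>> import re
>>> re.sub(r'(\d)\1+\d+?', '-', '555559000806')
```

After group 1 captures some text, `\1` only succeeds where that same text appears again.
Matches: at [0:6] → '555559'; at [6:10] → '0008'.
Each match is replaced by '-'.

'--06'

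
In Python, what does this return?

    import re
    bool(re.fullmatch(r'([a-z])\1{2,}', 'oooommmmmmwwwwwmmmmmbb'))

The backreference `\1` re-matches whatever the first group consumed, character for character.
`re.fullmatch` is like wrapping the pattern in `^…$` (in single-line mode).
Here the string isn't matched end-to-end, so the call returns None, and `bool(None)` is False.

False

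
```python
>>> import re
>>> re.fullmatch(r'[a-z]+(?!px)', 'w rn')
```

The negative lookahead/lookbehind blocks any match where the forbidden context is present.
`re.fullmatch` is like wrapping the pattern in `^…$` (in single-line mode).
Here there's no way to consume every character, so the call returns None.

None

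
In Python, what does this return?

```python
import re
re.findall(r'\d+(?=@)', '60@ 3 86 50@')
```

['60', '50']

Because the assertion is zero-width, the text it checks is not consumed and won't appear in the result.
Scanning left to right: at [0:2] → '60'; at [9:11] → '50'.
Since nothing is captured, `findall` lists the 2 matched substrings directly.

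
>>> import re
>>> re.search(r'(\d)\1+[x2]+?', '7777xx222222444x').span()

(0, 5)

The backreference `\1` re-matches whatever the first group consumed, character for character.
The match spans [0:5] → '7777x'.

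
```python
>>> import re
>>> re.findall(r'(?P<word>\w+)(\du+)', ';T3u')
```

Multiple groups make `findall` return tuples — one 2-tuple for the one match.

[('T', '3u')]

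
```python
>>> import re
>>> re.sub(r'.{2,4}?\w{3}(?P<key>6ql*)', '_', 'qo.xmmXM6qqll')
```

The pattern matches 2 to 4 of any character (lazy), then exactly 3 of a word character; then the literal '6q', then zero or more of a literal 'l' (captured as 'key').
Matches: at [1:10] → 'o.xmmXM6q'.
Each match is replaced by '_'.

'q_qll'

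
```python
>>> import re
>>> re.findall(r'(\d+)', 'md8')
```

['8']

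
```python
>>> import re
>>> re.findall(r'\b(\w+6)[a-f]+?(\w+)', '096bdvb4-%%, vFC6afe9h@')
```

[('096', 'dvb4'), ('vFC6', 'fe9h')]

The pattern matches a word boundary (`\b`, zero-width); then one or more of a word character, then the literal '6' (captured); then one or more of a character in [a-f] (lazy); then one or more of a word character (captured).
With the lazy modifier that quantifier settles for the fewest repetitions that let the rest of the pattern succeed (the atoms after it are unaffected and can still be greedy).
Scanning left to right: at [0:8] match '096bdvb4', groups = ('096', 'dvb4'); at [13:22] match 'vFC6afe9h', groups = ('vFC6', 'fe9h').
2 groups means each result is a tuple of 2 captured strings — 2 here.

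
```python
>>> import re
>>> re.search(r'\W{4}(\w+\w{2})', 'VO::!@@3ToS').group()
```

The pattern matches exactly 4 of a non-word character; then one or more of a word character, then exactly 2 of a word character (captured).
`search` walks the string left to right and returns the first match it finds.
The match spans [3:11] → ':!@@3ToS'.
Captured: group 1 = '3ToS'.

':!@@3ToS'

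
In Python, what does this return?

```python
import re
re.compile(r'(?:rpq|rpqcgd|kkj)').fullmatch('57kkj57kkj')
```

`re.fullmatch` is like wrapping the pattern in `^…$` (in single-line mode).
Here there's no way to consume every character, so the call returns None.

None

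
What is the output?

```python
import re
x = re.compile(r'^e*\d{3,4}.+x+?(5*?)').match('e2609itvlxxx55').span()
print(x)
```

(0, 12)

The pattern matches anchored at the start of the string; then zero or more of a literal 'e', then 3 to 4 of a digit; then one or more of any character, then one or more of the literal 'x' (lazy); then zero or more of a literal '5' (lazy) (captured).
`re.match` only tries the pattern at the start of the string.
The match spans [0:12] → 'e2609itvlxxx'.
Captured: group 1 = ''.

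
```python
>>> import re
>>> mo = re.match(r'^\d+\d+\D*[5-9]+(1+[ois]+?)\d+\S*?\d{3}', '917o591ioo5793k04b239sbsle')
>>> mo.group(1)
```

The match spans [0:21] → '917o591ioo5793k04b239'.
Captured: group 1 = '1ioo'.

'1ioo'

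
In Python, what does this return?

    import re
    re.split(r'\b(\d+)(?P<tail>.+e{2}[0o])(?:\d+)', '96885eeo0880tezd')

Because the pattern has a capturing group, `split` also inserts each captured text between the pieces.

['', '9688', '5eeo', 'tezd']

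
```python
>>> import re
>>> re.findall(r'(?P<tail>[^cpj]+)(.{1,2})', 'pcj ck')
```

[(' ', 'ck')]

Pattern: one or more of any character except [cpj] (captured as 'tail'); then 1 to 2 of any character (captured).
Scanning left to right: at [3:6] match ' ck', groups = (' ', 'ck').
`findall` packs the 2 group values into a tuple for every match.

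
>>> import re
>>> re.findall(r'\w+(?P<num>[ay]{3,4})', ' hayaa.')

['yaa']

The pattern matches one or more of a word character; then 3 to 4 of one of [ay] (captured as 'num').
Matches: at [1:6] match 'hayaa', group 1 = 'yaa'.
`findall` collects group 1 from the one match (1 total).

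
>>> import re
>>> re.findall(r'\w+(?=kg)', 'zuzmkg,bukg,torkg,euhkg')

['zuzm', 'bu', 'tor', 'euh']

The `(?=…)`/`(?<=…)` assertion just peeks at neighbouring text; it doesn't advance the match position.
No capturing groups, so `findall` returns the 4 full match strings.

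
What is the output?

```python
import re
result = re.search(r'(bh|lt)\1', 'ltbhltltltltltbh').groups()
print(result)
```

('lt',)

The match spans [4:8] → 'ltlt'.
Captured: group 1 = 'lt'.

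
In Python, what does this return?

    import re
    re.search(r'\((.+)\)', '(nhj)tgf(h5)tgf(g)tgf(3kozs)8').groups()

The match spans [0:28] → '(nhj)tgf(h5)tgf(g)tgf(3kozs)'.
Captured: group 1 = 'nhj)tgf(h5)tgf(g)tgf(3kozs'.

('nhj)tgf(h5)tgf(g)tgf(3kozs',)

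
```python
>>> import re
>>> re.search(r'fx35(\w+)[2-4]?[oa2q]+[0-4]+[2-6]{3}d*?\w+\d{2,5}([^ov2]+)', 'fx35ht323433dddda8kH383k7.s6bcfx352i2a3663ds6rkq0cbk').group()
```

'fx35ht323433dddda8kH383k7.s6bcfx35'

The match spans [0:34] → 'fx35ht323433dddda8kH383k7.s6bcfx35'.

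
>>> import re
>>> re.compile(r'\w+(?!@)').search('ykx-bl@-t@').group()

'ykx'

A negative assertion filters positions out without eating any characters.
The match spans [0:3] → 'ykx'.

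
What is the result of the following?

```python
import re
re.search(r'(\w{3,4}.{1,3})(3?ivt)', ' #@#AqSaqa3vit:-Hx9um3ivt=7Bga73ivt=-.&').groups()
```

This matches 3 to 4 of a word character, then 1 to 3 of any character (captured); then optionally a literal '3', then the literal 'ivt' (captured).
Unlike `match`, `search` isn't anchored — it looks for the pattern anywhere in the string.
The match spans [16:25] → 'Hx9um3ivt'.
Captured: group 1 = 'Hx9um3', group 2 = 'ivt'.

('Hx9um3', 'ivt')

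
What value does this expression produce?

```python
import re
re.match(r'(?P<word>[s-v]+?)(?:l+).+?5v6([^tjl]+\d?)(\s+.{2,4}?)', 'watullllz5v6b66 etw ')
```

This matches one or more of a character in [s-v] (lazy) (captured as 'word'); then one or more of a literal 'l' (non-capturing group); then one or more of any character (lazy), then the literal '5v6'; then one or more of any character except [tjl], then optionally a digit (captured); then one or more of whitespace, then 2 to 4 of any character (lazy) (captured).
With `match`, the pattern is implicitly anchored at the beginning.
Here the pattern fails at index 0, so the call returns None.

None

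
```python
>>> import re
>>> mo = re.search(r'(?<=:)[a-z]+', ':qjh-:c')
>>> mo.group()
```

'qjh'

The `(?=…)`/`(?<=…)` assertion just peeks at neighbouring text; it doesn't advance the match position.
`search` walks the string left to right and returns the first match it finds.
The match spans [1:4] → 'qjh'.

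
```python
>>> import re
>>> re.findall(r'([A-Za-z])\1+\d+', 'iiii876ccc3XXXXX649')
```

The backreference `\1` re-matches whatever the first group consumed, character for character.
Scanning left to right: at [0:7] match 'iiii876', group 1 = 'i'; at [7:11] match 'ccc3', group 1 = 'c'; at [11:19] match 'XXXXX649', group 1 = 'X'.
`findall` collects group 1 from each match (3 total).

['i', 'c', 'X']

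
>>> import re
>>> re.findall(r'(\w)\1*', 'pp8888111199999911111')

['p', '8', '1', '9', '1']

`\1` is not a pattern — it's the concrete string captured by group 1, re-applied verbatim.
Matches: at [0:2] match 'pp', group 1 = 'p'; at [2:6] match '8888', group 1 = '8'; at [6:10] match '1111', group 1 = '1'; at [10:16] match '999999', group 1 = '9'; at [16:21] match '11111', group 1 = '1'.
With a single group, `findall` returns only what that group captured — 5 items.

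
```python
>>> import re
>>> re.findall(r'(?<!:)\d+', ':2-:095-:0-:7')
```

['95']

A negative assertion filters positions out without eating any characters.
`findall` yields the raw match text (1 of them) because the pattern has no groups.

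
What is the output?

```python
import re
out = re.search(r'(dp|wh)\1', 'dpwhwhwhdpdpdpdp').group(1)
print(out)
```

The match spans [2:6] → 'whwh'.
Captured: group 1 = 'wh'.

wh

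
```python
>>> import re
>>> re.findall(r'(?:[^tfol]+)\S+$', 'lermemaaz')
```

['ermemaaz']

No capturing groups, so `findall` returns the 1 full match string.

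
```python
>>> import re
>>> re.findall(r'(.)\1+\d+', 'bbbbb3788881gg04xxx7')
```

['b', 'g', 'x']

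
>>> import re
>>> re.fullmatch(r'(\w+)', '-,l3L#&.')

Pattern: one or more of a word character (captured).
`re.fullmatch` is like wrapping the pattern in `^…$` (in single-line mode).
Here the pattern can't cover the whole string, so the call returns None.

None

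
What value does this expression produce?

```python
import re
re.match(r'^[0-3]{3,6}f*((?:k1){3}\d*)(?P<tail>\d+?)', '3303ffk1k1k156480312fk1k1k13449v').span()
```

(0, 20)

`re.match` won't scan ahead — the pattern has to work from the very first character.
The match spans [0:20] → '3303ffk1k1k156480312'.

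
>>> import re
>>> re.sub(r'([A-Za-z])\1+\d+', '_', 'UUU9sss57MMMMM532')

'___'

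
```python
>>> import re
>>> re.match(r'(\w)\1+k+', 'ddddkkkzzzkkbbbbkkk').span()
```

`\1` has to match the exact text group 1 already captured.
`match` is anchored at position 0; if the pattern doesn't fit there, it returns None.
The match spans [0:7] → 'ddddkkk'.
Captured: group 1 = 'd'.

(0, 7)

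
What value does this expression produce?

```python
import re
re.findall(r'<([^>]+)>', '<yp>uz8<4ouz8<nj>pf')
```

['yp', '4ouz8<nj']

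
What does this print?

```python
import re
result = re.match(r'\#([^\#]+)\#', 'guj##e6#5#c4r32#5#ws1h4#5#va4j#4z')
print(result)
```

`re.match` only tries the pattern at the start of the string.
Here the string doesn't start with a match, so the call returns None.

None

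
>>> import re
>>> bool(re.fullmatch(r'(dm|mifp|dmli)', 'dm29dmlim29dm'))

`re.fullmatch` is like wrapping the pattern in `^…$` (in single-line mode).
Here the pattern can't cover the whole string, so the call returns None, and `bool(None)` is False.

False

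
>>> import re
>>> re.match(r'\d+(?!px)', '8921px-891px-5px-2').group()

`(?!…)`/`(?<!…)` only lets a position through if the neighbouring text does NOT match; no characters are consumed.
With `match`, the pattern is implicitly anchored at the beginning.
The match spans [0:3] → '892'.

'892'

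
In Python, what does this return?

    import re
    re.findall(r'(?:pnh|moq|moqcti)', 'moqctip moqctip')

The regex engine tests alternatives in the order written; an earlier branch that matches wins even if a later one would match more.
No capturing groups, so `findall` returns the 2 full match strings.

['moq', 'moq']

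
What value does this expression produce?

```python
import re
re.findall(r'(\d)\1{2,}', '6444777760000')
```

After group 1 captures some text, `\1` only succeeds where that same text appears again.
One capturing group, so `findall` returns just the captured substring from each match — 3 in all.

['4', '7', '0']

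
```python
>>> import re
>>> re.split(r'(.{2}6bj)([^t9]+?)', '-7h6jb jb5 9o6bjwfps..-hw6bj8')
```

This matches exactly 2 of any character, then the literal '6bj' (captured); then one or more of any character except [t9] (lazy) (captured).
Matches to split on: at [11:17] → '9o6bjw'; at [23:29] → 'hw6bj8'.
Because the pattern has a capturing group, `split` also inserts each captured text between the pieces.

['-7h6jb jb5 ', '9o6bj', 'w', 'fps..-', 'hw6bj', '8', '']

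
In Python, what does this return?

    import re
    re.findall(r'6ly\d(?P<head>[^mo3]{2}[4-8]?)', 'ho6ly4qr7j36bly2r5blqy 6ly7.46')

['qr7', '.46']

Pattern: the literal '6ly', then a digit; then exactly 2 of any character except [mo3], then optionally a character in [4-8] (captured as 'head').
Walking the string: at [2:9] match '6ly4qr7', group 1 = 'qr7'; at [23:30] match '6ly7.46', group 1 = '.46'.
With a single group, `findall` returns only what that group captured — 2 items.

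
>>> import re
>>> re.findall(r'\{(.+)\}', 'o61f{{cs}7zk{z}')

One capturing group, so `findall` returns just the captured substring from the one match — 1 in all.

['{cs}7zk{z']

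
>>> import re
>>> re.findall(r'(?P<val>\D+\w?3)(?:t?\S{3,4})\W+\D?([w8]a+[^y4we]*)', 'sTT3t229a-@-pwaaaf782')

This matches one or more of a non-digit, then optionally a word character, then the literal '3' (captured as 'val'); then optionally a literal 't', then 3 to 4 of a non-whitespace character (non-capturing group); then one or more of a non-word character, then optionally a non-digit; then one of [w8], then one or more of the literal 'a', then zero or more of any character except [y4we] (captured).
Scanning left to right: at [0:21] match 'sTT3t229a-@-pwaaaf782', groups = ('sTT3', 'waaaf782').
With 2 capturing groups, `findall` returns a 2-tuple per match.

[('sTT3', 'waaaf782')]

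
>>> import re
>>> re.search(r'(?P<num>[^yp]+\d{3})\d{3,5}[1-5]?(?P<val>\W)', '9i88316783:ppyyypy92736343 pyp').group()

This matches one or more of any character except [yp], then exactly 3 of a digit (captured as 'num'); then 3 to 5 of a digit, then optionally a character in [1-5]; then a non-word character (captured as 'val').
`re.search` scans for the first position where the pattern succeeds.
The match spans [0:11] → '9i88316783:'.
Captured: group 1 = '9i88316', group 2 = ':'.

'9i88316783:'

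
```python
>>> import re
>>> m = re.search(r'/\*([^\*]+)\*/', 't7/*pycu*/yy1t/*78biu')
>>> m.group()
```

'/*pycu*/'

`re.search` tries every starting position until one works.
The match spans [2:10] → '/*pycu*/'.
Captured: group 1 = 'pycu'.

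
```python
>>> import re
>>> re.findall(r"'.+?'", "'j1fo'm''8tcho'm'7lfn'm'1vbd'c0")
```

No capturing groups, so `findall` returns the 4 full match strings.

["'j1fo'", "''8tcho'", "'7lfn'", "'1vbd'"]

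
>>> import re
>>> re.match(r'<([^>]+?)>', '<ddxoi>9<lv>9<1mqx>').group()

'<ddxoi>'

`match` is anchored at position 0; if the pattern doesn't fit there, it returns None.
The match spans [0:7] → '<ddxoi>'.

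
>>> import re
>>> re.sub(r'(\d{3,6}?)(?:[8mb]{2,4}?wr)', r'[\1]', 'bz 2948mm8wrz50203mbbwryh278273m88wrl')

The pattern matches 3 to 6 of a digit (lazy) (captured); then 2 to 4 of one of [8mb] (lazy), then the literal 'wr' (non-capturing group).
With the lazy modifier that quantifier settles for the fewest repetitions that let the rest of the pattern succeed (the atoms after it are unaffected and can still be greedy).
Matches: at [3:12] → '2948mm8wr'; at [13:23] → '50203mbbwr'; at [25:36] → '278273m88wr'.
The replacement refers to a captured group, so each match is rewritten using its own captured text.

'bz [294]z[50203]yh[278273]l'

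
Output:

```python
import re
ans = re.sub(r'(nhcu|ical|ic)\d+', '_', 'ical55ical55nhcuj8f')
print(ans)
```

__nhcuj8f

Matches: at [0:6] → 'ical55'; at [6:12] → 'ical55'.
Each match is replaced by '_'.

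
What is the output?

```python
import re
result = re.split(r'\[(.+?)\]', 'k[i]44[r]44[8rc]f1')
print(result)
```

The `?` after the quantifier makes it lazy — it takes as little as possible before letting the rest of the pattern try.
Matches to split on: at [1:4] → '[i]'; at [6:9] → '[r]'; at [11:16] → '[8rc]'.
Because the pattern has a capturing group, `split` also inserts each captured text between the pieces.

['k', 'i', '44', 'r', '44', '8rc', 'f1']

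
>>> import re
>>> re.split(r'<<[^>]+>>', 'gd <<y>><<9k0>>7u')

Matches to split on: at [3:8] → '<<y>>'; at [8:15] → '<<9k0>>'.
Each match becomes a cut point; 3 segments remain.

['gd ', '', '7u']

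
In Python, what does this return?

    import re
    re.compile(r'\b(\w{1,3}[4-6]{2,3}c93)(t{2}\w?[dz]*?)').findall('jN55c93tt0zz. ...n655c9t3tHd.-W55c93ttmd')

[('jN55c93', 'tt0'), ('W55c93', 'ttm')]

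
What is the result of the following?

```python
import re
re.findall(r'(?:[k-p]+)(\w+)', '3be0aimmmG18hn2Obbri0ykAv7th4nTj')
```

['G18hn2Obbri0ykAv7th4nTj']

This matches one or more of a character in [k-p] (non-capturing group); then one or more of a word character (captured).
Matches: at [6:32] match 'mmmG18hn2Obbri0ykAv7th4nTj', group 1 = 'G18hn2Obbri0ykAv7th4nTj'.
With a single group, `findall` returns only what that group captured — 1 item.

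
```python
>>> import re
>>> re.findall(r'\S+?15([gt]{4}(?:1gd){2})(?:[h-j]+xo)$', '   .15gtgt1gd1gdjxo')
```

The pattern matches one or more of a non-whitespace character (lazy), then the literal '15'; then exactly 4 of one of [gt], then the literal '1gd' repeated 2 times (captured); then one or more of a character in [h-j], then the literal 'xo' (non-capturing group); then anchored at the end.
Walking the string: at [3:19] match '.15gtgt1gd1gdjxo', group 1 = 'gtgt1gd1gd'.
Because there's exactly one group, `findall` drops the full match and keeps group 1 from the one hit.

['gtgt1gd1gd']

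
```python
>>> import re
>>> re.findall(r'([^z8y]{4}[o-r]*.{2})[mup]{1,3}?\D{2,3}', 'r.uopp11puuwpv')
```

The pattern matches exactly 4 of any character except [z8y], then zero or more of a character in [o-r], then exactly 2 of any character (captured); then 1 to 3 of one of [mup] (lazy), then 2 to 3 of a non-digit.
Scanning left to right: at [0:12] match 'r.uopp11puuw', group 1 = 'r.uopp11'.
Because there's exactly one group, `findall` drops the full match and keeps group 1 from the one hit.

['r.uopp11']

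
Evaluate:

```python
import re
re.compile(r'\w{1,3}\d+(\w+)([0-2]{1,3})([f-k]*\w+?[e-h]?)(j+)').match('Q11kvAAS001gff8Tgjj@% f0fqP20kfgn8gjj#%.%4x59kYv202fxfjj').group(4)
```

This matches 1 to 3 of a word character, then one or more of a digit; then one or more of a word character (captured); then 1 to 3 of a character in [0-2] (captured); then zero or more of a character in [f-k], then one or more of a word character (lazy), then optionally a character in [e-h] (captured); then one or more of a literal 'j' (captured).
A `+?`/`*?`/`{m,n}?` starts at its minimum and grows only as far as needed for what follows to match.
`re.match` only tries the pattern at the start of the string.
The match spans [0:19] → 'Q11kvAAS001gff8Tgjj'.
Captured: group 1 = 'kvAAS00', group 2 = '1', group 3 = 'gff8Tg', group 4 = 'jj'.

'jj'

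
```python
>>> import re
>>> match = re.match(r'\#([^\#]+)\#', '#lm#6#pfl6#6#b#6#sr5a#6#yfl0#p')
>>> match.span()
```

(0, 4)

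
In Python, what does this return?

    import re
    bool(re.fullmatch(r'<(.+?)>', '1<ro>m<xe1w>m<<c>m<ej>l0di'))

False

For `fullmatch`, every character of the input must be accounted for by the pattern.
Here the pattern can't cover the whole string, so the call returns None, and `bool(None)` is False.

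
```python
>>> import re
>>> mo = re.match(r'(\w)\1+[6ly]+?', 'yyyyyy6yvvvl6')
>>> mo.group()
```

'yyyyyy6'

With `match`, the pattern is implicitly anchored at the beginning.
The match spans [0:7] → 'yyyyyy6'.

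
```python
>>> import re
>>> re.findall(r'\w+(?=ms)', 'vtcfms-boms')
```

The `(?=…)`/`(?<=…)` assertion just peeks at neighbouring text; it doesn't advance the match position.
With no groups in the pattern, `findall` gives back each whole match — 2 here.

['vtcf', 'bo']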